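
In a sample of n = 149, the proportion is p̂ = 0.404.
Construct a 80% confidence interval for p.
(0.352, 0.456)

Proportion CI:
SE = √(p̂(1-p̂)/n) = √(0.404 · 0.596 / 149) = 0.04020

z* = 1.282
Margin = z* · SE = 1.282 · 0.04020 = 0.0515

CI: 0.404 ± 0.0515 = (0.352, 0.456)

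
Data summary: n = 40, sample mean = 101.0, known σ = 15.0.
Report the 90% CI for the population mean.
(97.10, 104.90)

z-interval (σ known):
z* = 1.645 for 90% confidence

Margin of error = z* · σ/√n = 1.645 · 15.0/√40 = 3.90

CI: (101.0 - 3.90, 101.0 + 3.90) = (97.10, 104.90)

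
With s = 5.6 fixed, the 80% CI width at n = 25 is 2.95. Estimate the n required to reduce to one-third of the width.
n ≈ 225

CI width ∝ 1/√n
To reduce width by factor 3, need √n to grow by 3 → need 3² = 9 times as many samples.

Current: n = 25, width = 2.95
New: n = 225, width ≈ 0.96

Width reduced by factor of 2.95/0.96 = 3.07.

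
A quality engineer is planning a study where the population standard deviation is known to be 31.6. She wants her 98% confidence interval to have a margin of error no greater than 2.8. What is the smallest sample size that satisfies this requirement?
n ≥ 690

For margin E ≤ 2.8:
n ≥ (z* · σ / E)²
n ≥ (2.326 · 31.6 / 2.8)²
n ≥ 689.09

Minimum n = 690 (rounding up)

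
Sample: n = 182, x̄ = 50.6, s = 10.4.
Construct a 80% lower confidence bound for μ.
μ ≥ 49.95

Lower bound (one-sided):
t* = 0.844 (one-sided for 80%)
Lower bound = x̄ - t* · s/√n = 50.6 - 0.844 · 10.4/√182 = 49.95

We are 80% confident that μ ≥ 49.95.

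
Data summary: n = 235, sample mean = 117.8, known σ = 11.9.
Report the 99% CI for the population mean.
(115.80, 119.80)

z-interval (σ known):
z* = 2.576 for 99% confidence

Margin of error = z* · σ/√n = 2.576 · 11.9/√235 = 2.00

CI: (117.8 - 2.00, 117.8 + 2.00) = (115.80, 119.80)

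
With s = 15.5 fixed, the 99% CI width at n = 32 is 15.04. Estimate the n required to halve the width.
n ≈ 128

CI width ∝ 1/√n
To reduce width by factor 2, need √n to grow by 2 → need 2² = 4 times as many samples.

Current: n = 32, width = 15.04
New: n = 128, width ≈ 7.17

Width reduced by factor of 15.04/7.17 = 2.10.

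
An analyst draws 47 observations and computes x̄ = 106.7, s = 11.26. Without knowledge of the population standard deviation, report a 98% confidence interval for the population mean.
(102.74, 110.66)

t-interval (σ unknown):
df = n - 1 = 46
t* = 2.410 for 98% confidence

Margin of error = t* · s/√n = 2.410 · 11.26/√47 = 3.96

CI: (102.74, 110.66)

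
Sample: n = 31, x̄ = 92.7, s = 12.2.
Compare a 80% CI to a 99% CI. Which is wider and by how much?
99% CI is wider by 6.31

df = 30
80% CI: t* = 1.310, (89.83, 95.57), width = 2 · t* · s/√n = 5.74
99% CI: t* = 2.750, (86.67, 98.73), width = 2 · t* · s/√n = 12.05

The 99% CI is wider by 12.05 - 5.74 = 6.31.
Higher confidence requires a wider interval.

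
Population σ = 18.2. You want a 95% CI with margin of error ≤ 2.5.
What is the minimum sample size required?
n ≥ 204

For margin E ≤ 2.5:
n ≥ (z* · σ / E)²
n ≥ (1.960 · 18.2 / 2.5)²
n ≥ 203.60

Minimum n = 204 (rounding up)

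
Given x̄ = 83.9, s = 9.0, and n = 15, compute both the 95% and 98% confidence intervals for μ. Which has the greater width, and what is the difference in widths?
98% CI is wider by 2.23

df = 14
95% CI: t* = 2.145, (78.92, 88.88), width = 2 · t* · s/√n = 9.97
98% CI: t* = 2.624, (77.80, 90.00), width = 2 · t* · s/√n = 12.20

The 98% CI is wider by 12.20 - 9.97 = 2.23.
Higher confidence requires a wider interval.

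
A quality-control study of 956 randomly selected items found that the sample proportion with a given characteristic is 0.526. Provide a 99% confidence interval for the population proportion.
(0.484, 0.568)

Proportion CI:
SE = √(p̂(1-p̂)/n) = √(0.526 · 0.474 / 956) = 0.01615

z* = 2.576
Margin = z* · SE = 2.576 · 0.01615 = 0.0416

CI: 0.526 ± 0.0416 = (0.484, 0.568)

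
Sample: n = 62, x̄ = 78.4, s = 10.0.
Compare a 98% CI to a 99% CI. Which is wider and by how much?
99% CI is wider by 0.68

df = 61
98% CI: t* = 2.389, (75.37, 81.43), width = 2 · t* · s/√n = 6.07
99% CI: t* = 2.659, (75.02, 81.78), width = 2 · t* · s/√n = 6.75

The 99% CI is wider by 6.75 - 6.07 = 0.68.
Higher confidence requires a wider interval.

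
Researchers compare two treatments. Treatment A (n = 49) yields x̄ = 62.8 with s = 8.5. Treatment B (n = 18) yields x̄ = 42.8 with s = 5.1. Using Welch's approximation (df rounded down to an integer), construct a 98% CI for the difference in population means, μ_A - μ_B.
(15.89, 24.11)

Difference: x̄₁ - x̄₂ = 20.00
SE = √(s₁²/n₁ + s₂²/n₂) = √(8.5²/49 + 5.1²/18) = 1.7087
df = 50.70 → 50 (Welch–Satterthwaite, rounded down)
t* = 2.403

CI: 20.00 ± 2.403 · 1.7087 = 20.00 ± 4.11 = (15.89, 24.11)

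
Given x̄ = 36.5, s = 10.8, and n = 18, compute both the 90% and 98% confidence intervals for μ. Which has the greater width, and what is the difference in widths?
98% CI is wider by 4.21

df = 17
90% CI: t* = 1.740, (32.07, 40.93), width = 2 · t* · s/√n = 8.86
98% CI: t* = 2.567, (29.97, 43.03), width = 2 · t* · s/√n = 13.07

The 98% CI is wider by 13.07 - 8.86 = 4.21.
Higher confidence requires a wider interval.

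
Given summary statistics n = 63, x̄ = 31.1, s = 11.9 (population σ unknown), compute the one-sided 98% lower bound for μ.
μ ≥ 27.95

Lower bound (one-sided):
t* = 2.098 (one-sided for 98%)
Lower bound = x̄ - t* · s/√n = 31.1 - 2.098 · 11.9/√63 = 27.95

We are 98% confident that μ ≥ 27.95.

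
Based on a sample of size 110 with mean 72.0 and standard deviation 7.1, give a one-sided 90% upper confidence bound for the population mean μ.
μ ≤ 72.87

Upper bound (one-sided):
t* = 1.289 (one-sided for 90%)
Upper bound = x̄ + t* · s/√n = 72.0 + 1.289 · 7.1/√110 = 72.87

We are 90% confident that μ ≤ 72.87.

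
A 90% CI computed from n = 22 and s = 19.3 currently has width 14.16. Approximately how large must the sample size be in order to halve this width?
n ≈ 88

CI width ∝ 1/√n
To reduce width by factor 2, need √n to grow by 2 → need 2² = 4 times as many samples.

Current: n = 22, width = 14.16
New: n = 88, width ≈ 6.84

Width reduced by factor of 14.16/6.84 = 2.07.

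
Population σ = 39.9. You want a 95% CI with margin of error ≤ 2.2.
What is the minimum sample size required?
n ≥ 1264

For margin E ≤ 2.2:
n ≥ (z* · σ / E)²
n ≥ (1.960 · 39.9 / 2.2)²
n ≥ 1263.61

Minimum n = 1264 (rounding up)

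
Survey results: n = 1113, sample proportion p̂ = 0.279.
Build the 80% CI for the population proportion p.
(0.262, 0.296)

Proportion CI:
SE = √(p̂(1-p̂)/n) = √(0.279 · 0.721 / 1113) = 0.01344

z* = 1.282
Margin = z* · SE = 1.282 · 0.01344 = 0.0172

CI: 0.279 ± 0.0172 = (0.262, 0.296)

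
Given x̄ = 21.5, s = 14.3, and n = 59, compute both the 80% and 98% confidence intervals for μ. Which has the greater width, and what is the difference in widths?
98% CI is wider by 4.08

df = 58
80% CI: t* = 1.296, (19.09, 23.91), width = 2 · t* · s/√n = 4.83
98% CI: t* = 2.392, (17.05, 25.95), width = 2 · t* · s/√n = 8.91

The 98% CI is wider by 8.91 - 4.83 = 4.08.
Higher confidence requires a wider interval.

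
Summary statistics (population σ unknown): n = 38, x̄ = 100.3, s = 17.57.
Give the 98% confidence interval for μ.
(93.37, 107.23)

t-interval (σ unknown):
df = n - 1 = 37
t* = 2.431 for 98% confidence

Margin of error = t* · s/√n = 2.431 · 17.57/√38 = 6.93

CI: (93.37, 107.23)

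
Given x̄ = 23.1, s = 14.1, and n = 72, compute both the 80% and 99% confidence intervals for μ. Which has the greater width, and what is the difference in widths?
99% CI is wider by 4.50

df = 71
80% CI: t* = 1.294, (20.95, 25.25), width = 2 · t* · s/√n = 4.30
99% CI: t* = 2.647, (18.70, 27.50), width = 2 · t* · s/√n = 8.80

The 99% CI is wider by 8.80 - 4.30 = 4.50.
Higher confidence requires a wider interval.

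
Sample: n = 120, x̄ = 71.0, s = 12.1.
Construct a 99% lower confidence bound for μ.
μ ≥ 68.40

Lower bound (one-sided):
t* = 2.358 (one-sided for 99%)
Lower bound = x̄ - t* · s/√n = 71.0 - 2.358 · 12.1/√120 = 68.40

We are 99% confident that μ ≥ 68.40.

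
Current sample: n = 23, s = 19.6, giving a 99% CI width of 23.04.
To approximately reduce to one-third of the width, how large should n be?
n ≈ 207

CI width ∝ 1/√n
To reduce width by factor 3, need √n to grow by 3 → need 3² = 9 times as many samples.

Current: n = 23, width = 23.04
New: n = 207, width ≈ 7.08

Width reduced by factor of 23.04/7.08 = 3.25.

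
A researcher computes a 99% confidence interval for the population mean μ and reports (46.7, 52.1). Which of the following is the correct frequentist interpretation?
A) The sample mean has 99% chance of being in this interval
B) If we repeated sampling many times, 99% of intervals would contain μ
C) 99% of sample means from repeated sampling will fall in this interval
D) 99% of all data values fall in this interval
B

A) Wrong — x̄ is observed and sits in the interval by construction.
B) Correct — this is the frequentist long-run coverage interpretation.
C) Wrong — coverage applies to intervals containing μ, not to future x̄ values.
D) Wrong — a CI is about the parameter μ, not individual data values.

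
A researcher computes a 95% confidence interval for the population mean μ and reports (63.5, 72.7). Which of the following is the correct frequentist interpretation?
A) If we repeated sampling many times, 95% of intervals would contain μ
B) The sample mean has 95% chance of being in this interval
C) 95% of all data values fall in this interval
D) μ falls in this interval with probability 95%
A

A) Correct — this is the frequentist long-run coverage interpretation.
B) Wrong — x̄ is observed and sits in the interval by construction.
C) Wrong — a CI is about the parameter μ, not individual data values.
D) Wrong — μ is fixed; the randomness lives in the interval, not in μ.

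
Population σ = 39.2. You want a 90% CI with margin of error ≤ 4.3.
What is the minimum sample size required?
n ≥ 225

For margin E ≤ 4.3:
n ≥ (z* · σ / E)²
n ≥ (1.645 · 39.2 / 4.3)²
n ≥ 224.89

Minimum n = 225 (rounding up)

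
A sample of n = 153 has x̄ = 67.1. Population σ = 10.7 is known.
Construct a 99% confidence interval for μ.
(64.87, 69.33)

z-interval (σ known):
z* = 2.576 for 99% confidence

Margin of error = z* · σ/√n = 2.576 · 10.7/√153 = 2.23

CI: (67.1 - 2.23, 67.1 + 2.23) = (64.87, 69.33)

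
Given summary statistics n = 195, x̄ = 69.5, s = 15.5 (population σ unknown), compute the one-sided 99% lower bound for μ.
μ ≥ 66.90

Lower bound (one-sided):
t* = 2.346 (one-sided for 99%)
Lower bound = x̄ - t* · s/√n = 69.5 - 2.346 · 15.5/√195 = 66.90

We are 99% confident that μ ≥ 66.90.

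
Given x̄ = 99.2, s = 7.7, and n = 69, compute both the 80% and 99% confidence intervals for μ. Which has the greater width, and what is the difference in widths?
99% CI is wider by 2.51

df = 68
80% CI: t* = 1.294, (98.00, 100.40), width = 2 · t* · s/√n = 2.40
99% CI: t* = 2.650, (96.74, 101.66), width = 2 · t* · s/√n = 4.91

The 99% CI is wider by 4.91 - 2.40 = 2.51.
Higher confidence requires a wider interval.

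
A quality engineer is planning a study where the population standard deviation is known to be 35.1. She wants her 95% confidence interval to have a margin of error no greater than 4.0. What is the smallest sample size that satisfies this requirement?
n ≥ 296

For margin E ≤ 4.0:
n ≥ (z* · σ / E)²
n ≥ (1.960 · 35.1 / 4.0)²
n ≥ 295.81

Minimum n = 296 (rounding up)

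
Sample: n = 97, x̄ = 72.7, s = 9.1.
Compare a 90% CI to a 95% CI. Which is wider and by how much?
95% CI is wider by 0.60

df = 96
90% CI: t* = 1.661, (71.17, 74.23), width = 2 · t* · s/√n = 3.07
95% CI: t* = 1.985, (70.87, 74.53), width = 2 · t* · s/√n = 3.67

The 95% CI is wider by 3.67 - 3.07 = 0.60.
Higher confidence requires a wider interval.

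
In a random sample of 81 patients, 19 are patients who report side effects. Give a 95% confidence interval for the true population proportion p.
(0.142, 0.327)

Proportion CI:
p̂ = 19/81 = 0.23457
SE = √(p̂(1-p̂)/n) = √(0.23457 · 0.76543 / 81) = 0.04708

z* = 1.960
Margin = z* · SE = 1.960 · 0.04708 = 0.0923

CI: 0.23457 ± 0.0923 = (0.142, 0.327)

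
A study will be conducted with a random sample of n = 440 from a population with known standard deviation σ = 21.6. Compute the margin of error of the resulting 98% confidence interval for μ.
Margin of error = 2.40

Margin of error = z* · σ/√n
= 2.326 · 21.6/√440
= 2.326 · 21.6/20.9762
= 2.40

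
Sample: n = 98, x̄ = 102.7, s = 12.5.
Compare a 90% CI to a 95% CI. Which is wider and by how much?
95% CI is wider by 0.82

df = 97
90% CI: t* = 1.661, (100.60, 104.80), width = 2 · t* · s/√n = 4.19
95% CI: t* = 1.985, (100.19, 105.21), width = 2 · t* · s/√n = 5.01

The 95% CI is wider by 5.01 - 4.19 = 0.82.
Higher confidence requires a wider interval.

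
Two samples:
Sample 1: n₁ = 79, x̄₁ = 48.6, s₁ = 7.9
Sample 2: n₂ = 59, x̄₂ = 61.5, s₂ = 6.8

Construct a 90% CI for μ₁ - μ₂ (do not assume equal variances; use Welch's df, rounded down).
(-14.98, -10.82)

Difference: x̄₁ - x̄₂ = -12.90
SE = √(s₁²/n₁ + s₂²/n₂) = √(7.9²/79 + 6.8²/59) = 1.2545
df = 133.21 → 133 (Welch–Satterthwaite, rounded down)
t* = 1.656

CI: -12.90 ± 1.656 · 1.2545 = -12.90 ± 2.08 = (-14.98, -10.82)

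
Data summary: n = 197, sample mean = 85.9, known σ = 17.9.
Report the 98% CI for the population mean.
(82.93, 88.87)

z-interval (σ known):
z* = 2.326 for 98% confidence

Margin of error = z* · σ/√n = 2.326 · 17.9/√197 = 2.97

CI: (85.9 - 2.97, 85.9 + 2.97) = (82.93, 88.87)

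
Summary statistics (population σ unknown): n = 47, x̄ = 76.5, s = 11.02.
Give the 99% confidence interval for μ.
(72.18, 80.82)

t-interval (σ unknown):
df = n - 1 = 46
t* = 2.687 for 99% confidence

Margin of error = t* · s/√n = 2.687 · 11.02/√47 = 4.32

CI: (72.18, 80.82)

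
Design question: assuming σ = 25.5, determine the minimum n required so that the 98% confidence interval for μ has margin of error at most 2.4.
n ≥ 611

For margin E ≤ 2.4:
n ≥ (z* · σ / E)²
n ≥ (2.326 · 25.5 / 2.4)²
n ≥ 610.77

Minimum n = 611 (rounding up)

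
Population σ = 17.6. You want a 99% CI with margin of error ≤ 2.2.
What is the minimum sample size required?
n ≥ 425

For margin E ≤ 2.2:
n ≥ (z* · σ / E)²
n ≥ (2.576 · 17.6 / 2.2)²
n ≥ 424.69

Minimum n = 425 (rounding up)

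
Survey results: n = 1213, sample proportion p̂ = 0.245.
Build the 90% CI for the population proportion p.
(0.225, 0.265)

Proportion CI:
SE = √(p̂(1-p̂)/n) = √(0.245 · 0.755 / 1213) = 0.01235

z* = 1.645
Margin = z* · SE = 1.645 · 0.01235 = 0.0203

CI: 0.245 ± 0.0203 = (0.225, 0.265)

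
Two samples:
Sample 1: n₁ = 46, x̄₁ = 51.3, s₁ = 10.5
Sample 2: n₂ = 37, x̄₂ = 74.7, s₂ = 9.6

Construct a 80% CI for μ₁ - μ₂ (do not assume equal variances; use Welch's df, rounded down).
(-26.26, -20.54)

Difference: x̄₁ - x̄₂ = -23.40
SE = √(s₁²/n₁ + s₂²/n₂) = √(10.5²/46 + 9.6²/37) = 2.2108
df = 79.63 → 79 (Welch–Satterthwaite, rounded down)
t* = 1.292

CI: -23.40 ± 1.292 · 2.2108 = -23.40 ± 2.86 = (-26.26, -20.54)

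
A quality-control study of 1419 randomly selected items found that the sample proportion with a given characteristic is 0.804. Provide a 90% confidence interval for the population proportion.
(0.787, 0.821)

Proportion CI:
SE = √(p̂(1-p̂)/n) = √(0.804 · 0.196 / 1419) = 0.01054

z* = 1.645
Margin = z* · SE = 1.645 · 0.01054 = 0.0173

CI: 0.804 ± 0.0173 = (0.787, 0.821)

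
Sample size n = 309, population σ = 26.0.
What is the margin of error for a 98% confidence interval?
Margin of error = 3.44

Margin of error = z* · σ/√n
= 2.326 · 26.0/√309
= 2.326 · 26.0/17.5784
= 3.44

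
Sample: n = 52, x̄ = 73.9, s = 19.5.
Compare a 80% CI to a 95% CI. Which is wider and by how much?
95% CI is wider by 3.84

df = 51
80% CI: t* = 1.298, (70.39, 77.41), width = 2 · t* · s/√n = 7.02
95% CI: t* = 2.008, (68.47, 79.33), width = 2 · t* · s/√n = 10.86

The 95% CI is wider by 10.86 - 7.02 = 3.84.
Higher confidence requires a wider interval.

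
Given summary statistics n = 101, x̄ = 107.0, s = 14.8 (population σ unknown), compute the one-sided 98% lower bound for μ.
μ ≥ 103.94

Lower bound (one-sided):
t* = 2.081 (one-sided for 98%)
Lower bound = x̄ - t* · s/√n = 107.0 - 2.081 · 14.8/√101 = 103.94

We are 98% confident that μ ≥ 103.94.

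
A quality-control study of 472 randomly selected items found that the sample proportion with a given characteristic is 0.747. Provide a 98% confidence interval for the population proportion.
(0.700, 0.794)

Proportion CI:
SE = √(p̂(1-p̂)/n) = √(0.747 · 0.253 / 472) = 0.02001

z* = 2.326
Margin = z* · SE = 2.326 · 0.02001 = 0.0465

CI: 0.747 ± 0.0465 = (0.700, 0.794)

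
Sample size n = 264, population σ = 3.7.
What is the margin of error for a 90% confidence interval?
Margin of error = 0.37

Margin of error = z* · σ/√n
= 1.645 · 3.7/√264
= 1.645 · 3.7/16.2481
= 0.37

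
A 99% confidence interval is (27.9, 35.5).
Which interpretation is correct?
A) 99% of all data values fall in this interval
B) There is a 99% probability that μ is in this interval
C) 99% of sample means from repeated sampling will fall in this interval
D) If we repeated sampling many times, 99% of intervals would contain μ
D

A) Wrong — a CI is about the parameter μ, not individual data values.
B) Wrong — μ is fixed; the randomness lives in the interval, not in μ.
C) Wrong — coverage applies to intervals containing μ, not to future x̄ values.
D) Correct — this is the frequentist long-run coverage interpretation.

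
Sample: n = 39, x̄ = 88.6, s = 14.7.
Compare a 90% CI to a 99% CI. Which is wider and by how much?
99% CI is wider by 4.83

df = 38
90% CI: t* = 1.686, (84.63, 92.57), width = 2 · t* · s/√n = 7.94
99% CI: t* = 2.712, (82.22, 94.98), width = 2 · t* · s/√n = 12.77

The 99% CI is wider by 12.77 - 7.94 = 4.83.
Higher confidence requires a wider interval.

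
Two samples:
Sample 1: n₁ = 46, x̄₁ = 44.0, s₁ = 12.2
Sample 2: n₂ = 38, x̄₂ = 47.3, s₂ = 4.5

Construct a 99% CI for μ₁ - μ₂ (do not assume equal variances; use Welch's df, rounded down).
(-8.47, 1.87)

Difference: x̄₁ - x̄₂ = -3.30
SE = √(s₁²/n₁ + s₂²/n₂) = √(12.2²/46 + 4.5²/38) = 1.9413
df = 59.09 → 59 (Welch–Satterthwaite, rounded down)
t* = 2.662

CI: -3.30 ± 2.662 · 1.9413 = -3.30 ± 5.17 = (-8.47, 1.87)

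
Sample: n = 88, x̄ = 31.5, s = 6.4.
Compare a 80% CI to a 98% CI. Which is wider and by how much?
98% CI is wider by 1.47

df = 87
80% CI: t* = 1.291, (30.62, 32.38), width = 2 · t* · s/√n = 1.76
98% CI: t* = 2.370, (29.88, 33.12), width = 2 · t* · s/√n = 3.23

The 98% CI is wider by 3.23 - 1.76 = 1.47.
Higher confidence requires a wider interval.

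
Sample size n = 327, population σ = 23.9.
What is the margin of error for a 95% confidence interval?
Margin of error = 2.59

Margin of error = z* · σ/√n
= 1.960 · 23.9/√327
= 1.960 · 23.9/18.0831
= 2.59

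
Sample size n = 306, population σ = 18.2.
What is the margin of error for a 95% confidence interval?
Margin of error = 2.04

Margin of error = z* · σ/√n
= 1.960 · 18.2/√306
= 1.960 · 18.2/17.4929
= 2.04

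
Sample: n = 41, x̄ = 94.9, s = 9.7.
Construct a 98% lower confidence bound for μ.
μ ≥ 91.68

Lower bound (one-sided):
t* = 2.123 (one-sided for 98%)
Lower bound = x̄ - t* · s/√n = 94.9 - 2.123 · 9.7/√41 = 91.68

We are 98% confident that μ ≥ 91.68.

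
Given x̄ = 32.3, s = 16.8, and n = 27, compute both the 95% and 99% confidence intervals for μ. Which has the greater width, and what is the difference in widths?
99% CI is wider by 4.68

df = 26
95% CI: t* = 2.056, (25.65, 38.95), width = 2 · t* · s/√n = 13.29
99% CI: t* = 2.779, (23.32, 41.28), width = 2 · t* · s/√n = 17.97

The 99% CI is wider by 17.97 - 13.29 = 4.68.
Higher confidence requires a wider interval.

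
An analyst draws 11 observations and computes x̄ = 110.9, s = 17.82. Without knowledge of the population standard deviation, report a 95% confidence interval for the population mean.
(98.93, 122.87)

t-interval (σ unknown):
df = n - 1 = 10
t* = 2.228 for 95% confidence

Margin of error = t* · s/√n = 2.228 · 17.82/√11 = 11.97

CI: (98.93, 122.87)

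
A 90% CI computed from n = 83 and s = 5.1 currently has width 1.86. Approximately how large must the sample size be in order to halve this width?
n ≈ 332

CI width ∝ 1/√n
To reduce width by factor 2, need √n to grow by 2 → need 2² = 4 times as many samples.

Current: n = 83, width = 1.86
New: n = 332, width ≈ 0.92

Width reduced by factor of 1.86/0.92 = 2.02.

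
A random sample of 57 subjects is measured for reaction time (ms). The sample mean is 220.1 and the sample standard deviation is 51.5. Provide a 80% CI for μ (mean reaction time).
(211.25, 228.95)

t-interval (σ unknown):
df = n - 1 = 56
t* = 1.297 for 80% confidence

Margin of error = t* · s/√n = 1.297 · 51.5/√57 = 8.85

CI: (211.25, 228.95)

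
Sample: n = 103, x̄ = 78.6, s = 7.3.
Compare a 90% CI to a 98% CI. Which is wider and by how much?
98% CI is wider by 1.01

df = 102
90% CI: t* = 1.660, (77.41, 79.79), width = 2 · t* · s/√n = 2.39
98% CI: t* = 2.363, (76.90, 80.30), width = 2 · t* · s/√n = 3.40

The 98% CI is wider by 3.40 - 2.39 = 1.01.
Higher confidence requires a wider interval.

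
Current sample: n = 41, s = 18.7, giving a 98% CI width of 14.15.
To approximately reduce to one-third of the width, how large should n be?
n ≈ 369

CI width ∝ 1/√n
To reduce width by factor 3, need √n to grow by 3 → need 3² = 9 times as many samples.

Current: n = 41, width = 14.15
New: n = 369, width ≈ 4.55

Width reduced by factor of 14.15/4.55 = 3.11.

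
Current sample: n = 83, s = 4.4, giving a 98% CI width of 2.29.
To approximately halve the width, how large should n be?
n ≈ 332

CI width ∝ 1/√n
To reduce width by factor 2, need √n to grow by 2 → need 2² = 4 times as many samples.

Current: n = 83, width = 2.29
New: n = 332, width ≈ 1.13

Width reduced by factor of 2.29/1.13 = 2.03.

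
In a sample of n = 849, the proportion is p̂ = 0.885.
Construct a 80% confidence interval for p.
(0.871, 0.899)

Proportion CI:
SE = √(p̂(1-p̂)/n) = √(0.885 · 0.115 / 849) = 0.01095

z* = 1.282
Margin = z* · SE = 1.282 · 0.01095 = 0.0140

CI: 0.885 ± 0.0140 = (0.871, 0.899)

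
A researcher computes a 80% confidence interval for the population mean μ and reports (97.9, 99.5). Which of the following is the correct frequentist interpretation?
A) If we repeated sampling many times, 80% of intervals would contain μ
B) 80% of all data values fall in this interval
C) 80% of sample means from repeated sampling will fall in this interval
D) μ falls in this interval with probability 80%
A

A) Correct — this is the frequentist long-run coverage interpretation.
B) Wrong — a CI is about the parameter μ, not individual data values.
C) Wrong — coverage applies to intervals containing μ, not to future x̄ values.
D) Wrong — μ is fixed; the randomness lives in the interval, not in μ.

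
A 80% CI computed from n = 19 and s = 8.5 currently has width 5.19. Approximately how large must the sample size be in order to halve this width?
n ≈ 76

CI width ∝ 1/√n
To reduce width by factor 2, need √n to grow by 2 → need 2² = 4 times as many samples.

Current: n = 19, width = 5.19
New: n = 76, width ≈ 2.52

Width reduced by factor of 5.19/2.52 = 2.06.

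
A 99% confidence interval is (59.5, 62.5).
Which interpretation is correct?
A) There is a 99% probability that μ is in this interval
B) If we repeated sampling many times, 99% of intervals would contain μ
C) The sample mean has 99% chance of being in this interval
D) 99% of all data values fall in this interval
B

A) Wrong — μ is fixed; the randomness lives in the interval, not in μ.
B) Correct — this is the frequentist long-run coverage interpretation.
C) Wrong — x̄ is observed and sits in the interval by construction.
D) Wrong — a CI is about the parameter μ, not individual data values.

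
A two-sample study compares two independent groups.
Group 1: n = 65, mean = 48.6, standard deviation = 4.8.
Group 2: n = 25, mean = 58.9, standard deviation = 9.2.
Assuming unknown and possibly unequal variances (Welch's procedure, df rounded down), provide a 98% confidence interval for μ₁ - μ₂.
(-15.06, -5.54)

Difference: x̄₁ - x̄₂ = -10.30
SE = √(s₁²/n₁ + s₂²/n₂) = √(4.8²/65 + 9.2²/25) = 1.9339
df = 29.17 → 29 (Welch–Satterthwaite, rounded down)
t* = 2.462

CI: -10.30 ± 2.462 · 1.9339 = -10.30 ± 4.76 = (-15.06, -5.54)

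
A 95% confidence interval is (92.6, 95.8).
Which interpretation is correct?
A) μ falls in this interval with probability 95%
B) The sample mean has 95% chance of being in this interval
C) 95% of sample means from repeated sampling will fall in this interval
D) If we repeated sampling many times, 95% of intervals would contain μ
D

A) Wrong — μ is fixed; the randomness lives in the interval, not in μ.
B) Wrong — x̄ is observed and sits in the interval by construction.
C) Wrong — coverage applies to intervals containing μ, not to future x̄ values.
D) Correct — this is the frequentist long-run coverage interpretation.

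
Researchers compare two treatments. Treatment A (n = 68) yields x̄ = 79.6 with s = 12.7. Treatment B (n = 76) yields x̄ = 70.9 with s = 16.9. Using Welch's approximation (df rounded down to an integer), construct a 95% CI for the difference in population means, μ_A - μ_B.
(3.81, 13.59)

Difference: x̄₁ - x̄₂ = 8.70
SE = √(s₁²/n₁ + s₂²/n₂) = √(12.7²/68 + 16.9²/76) = 2.4759
df = 138.01 → 138 (Welch–Satterthwaite, rounded down)
t* = 1.977

CI: 8.70 ± 1.977 · 2.4759 = 8.70 ± 4.89 = (3.81, 13.59)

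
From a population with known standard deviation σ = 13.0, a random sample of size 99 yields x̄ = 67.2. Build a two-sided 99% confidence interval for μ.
(63.83, 70.57)

z-interval (σ known):
z* = 2.576 for 99% confidence

Margin of error = z* · σ/√n = 2.576 · 13.0/√99 = 3.37

CI: (67.2 - 3.37, 67.2 + 3.37) = (63.83, 70.57)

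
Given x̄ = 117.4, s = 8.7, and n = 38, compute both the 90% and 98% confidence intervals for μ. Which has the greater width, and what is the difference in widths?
98% CI is wider by 2.10

df = 37
90% CI: t* = 1.687, (115.02, 119.78), width = 2 · t* · s/√n = 4.76
98% CI: t* = 2.431, (113.97, 120.83), width = 2 · t* · s/√n = 6.86

The 98% CI is wider by 6.86 - 4.76 = 2.10.
Higher confidence requires a wider interval.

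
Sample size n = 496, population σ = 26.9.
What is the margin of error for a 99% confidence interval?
Margin of error = 3.11

Margin of error = z* · σ/√n
= 2.576 · 26.9/√496
= 2.576 · 26.9/22.2711
= 3.11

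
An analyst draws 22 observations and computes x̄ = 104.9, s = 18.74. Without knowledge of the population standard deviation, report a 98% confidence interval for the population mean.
(94.84, 114.96)

t-interval (σ unknown):
df = n - 1 = 21
t* = 2.518 for 98% confidence

Margin of error = t* · s/√n = 2.518 · 18.74/√22 = 10.06

CI: (94.84, 114.96)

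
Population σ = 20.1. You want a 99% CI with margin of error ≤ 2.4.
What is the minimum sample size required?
n ≥ 466

For margin E ≤ 2.4:
n ≥ (z* · σ / E)²
n ≥ (2.576 · 20.1 / 2.4)²
n ≥ 465.44

Minimum n = 466 (rounding up)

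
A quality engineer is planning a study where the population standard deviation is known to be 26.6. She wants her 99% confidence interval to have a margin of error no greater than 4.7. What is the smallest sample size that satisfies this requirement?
n ≥ 213

For margin E ≤ 4.7:
n ≥ (z* · σ / E)²
n ≥ (2.576 · 26.6 / 4.7)²
n ≥ 212.55

Minimum n = 213 (rounding up)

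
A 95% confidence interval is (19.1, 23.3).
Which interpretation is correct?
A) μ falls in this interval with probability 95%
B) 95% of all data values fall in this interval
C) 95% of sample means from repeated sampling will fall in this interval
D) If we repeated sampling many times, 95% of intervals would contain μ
D

A) Wrong — μ is fixed; the randomness lives in the interval, not in μ.
B) Wrong — a CI is about the parameter μ, not individual data values.
C) Wrong — coverage applies to intervals containing μ, not to future x̄ values.
D) Correct — this is the frequentist long-run coverage interpretation.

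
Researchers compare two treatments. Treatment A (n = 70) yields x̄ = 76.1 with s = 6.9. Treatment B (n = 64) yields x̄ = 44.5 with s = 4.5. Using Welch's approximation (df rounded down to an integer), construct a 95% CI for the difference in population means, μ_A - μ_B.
(29.62, 33.58)

Difference: x̄₁ - x̄₂ = 31.60
SE = √(s₁²/n₁ + s₂²/n₂) = √(6.9²/70 + 4.5²/64) = 0.9983
df = 119.75 → 119 (Welch–Satterthwaite, rounded down)
t* = 1.980

CI: 31.60 ± 1.980 · 0.9983 = 31.60 ± 1.98 = (29.62, 33.58)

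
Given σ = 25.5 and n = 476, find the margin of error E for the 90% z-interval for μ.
Margin of error = 1.92

Margin of error = z* · σ/√n
= 1.645 · 25.5/√476
= 1.645 · 25.5/21.8174
= 1.92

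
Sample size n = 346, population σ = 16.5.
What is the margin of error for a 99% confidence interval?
Margin of error = 2.29

Margin of error = z* · σ/√n
= 2.576 · 16.5/√346
= 2.576 · 16.5/18.6011
= 2.29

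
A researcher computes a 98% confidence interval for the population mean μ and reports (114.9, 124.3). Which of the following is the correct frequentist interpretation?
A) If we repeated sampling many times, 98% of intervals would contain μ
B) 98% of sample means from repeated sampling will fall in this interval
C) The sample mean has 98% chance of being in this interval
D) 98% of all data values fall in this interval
A

A) Correct — this is the frequentist long-run coverage interpretation.
B) Wrong — coverage applies to intervals containing μ, not to future x̄ values.
C) Wrong — x̄ is observed and sits in the interval by construction.
D) Wrong — a CI is about the parameter μ, not individual data values.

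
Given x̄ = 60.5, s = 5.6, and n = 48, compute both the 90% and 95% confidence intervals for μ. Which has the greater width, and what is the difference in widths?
95% CI is wider by 0.54

df = 47
90% CI: t* = 1.678, (59.14, 61.86), width = 2 · t* · s/√n = 2.71
95% CI: t* = 2.012, (58.87, 62.13), width = 2 · t* · s/√n = 3.25

The 95% CI is wider by 3.25 - 2.71 = 0.54.
Higher confidence requires a wider interval.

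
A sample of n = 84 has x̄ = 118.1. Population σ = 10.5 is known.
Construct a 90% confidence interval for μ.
(116.22, 119.98)

z-interval (σ known):
z* = 1.645 for 90% confidence

Margin of error = z* · σ/√n = 1.645 · 10.5/√84 = 1.88

CI: (118.1 - 1.88, 118.1 + 1.88) = (116.22, 119.98)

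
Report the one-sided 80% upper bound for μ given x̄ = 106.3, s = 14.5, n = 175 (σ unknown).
μ ≤ 107.23

Upper bound (one-sided):
t* = 0.844 (one-sided for 80%)
Upper bound = x̄ + t* · s/√n = 106.3 + 0.844 · 14.5/√175 = 107.23

We are 80% confident that μ ≤ 107.23.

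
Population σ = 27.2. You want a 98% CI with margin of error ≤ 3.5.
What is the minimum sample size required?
n ≥ 327

For margin E ≤ 3.5:
n ≥ (z* · σ / E)²
n ≥ (2.326 · 27.2 / 3.5)²
n ≥ 326.75

Minimum n = 327 (rounding up)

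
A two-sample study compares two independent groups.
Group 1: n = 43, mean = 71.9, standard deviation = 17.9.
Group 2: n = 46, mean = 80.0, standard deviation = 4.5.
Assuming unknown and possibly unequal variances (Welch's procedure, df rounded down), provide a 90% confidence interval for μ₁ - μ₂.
(-12.82, -3.38)

Difference: x̄₁ - x̄₂ = -8.10
SE = √(s₁²/n₁ + s₂²/n₂) = √(17.9²/43 + 4.5²/46) = 2.8092
df = 46.96 → 46 (Welch–Satterthwaite, rounded down)
t* = 1.679

CI: -8.10 ± 1.679 · 2.8092 = -8.10 ± 4.72 = (-12.82, -3.38)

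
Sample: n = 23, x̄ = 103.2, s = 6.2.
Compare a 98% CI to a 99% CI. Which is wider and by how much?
99% CI is wider by 0.81

df = 22
98% CI: t* = 2.508, (99.96, 106.44), width = 2 · t* · s/√n = 6.48
99% CI: t* = 2.819, (99.56, 106.84), width = 2 · t* · s/√n = 7.29

The 99% CI is wider by 7.29 - 6.48 = 0.81.
Higher confidence requires a wider interval.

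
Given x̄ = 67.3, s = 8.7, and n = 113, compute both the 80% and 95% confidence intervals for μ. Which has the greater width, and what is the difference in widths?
95% CI is wider by 1.13

df = 112
80% CI: t* = 1.289, (66.25, 68.35), width = 2 · t* · s/√n = 2.11
95% CI: t* = 1.981, (65.68, 68.92), width = 2 · t* · s/√n = 3.24

The 95% CI is wider by 3.24 - 2.11 = 1.13.
Higher confidence requires a wider interval.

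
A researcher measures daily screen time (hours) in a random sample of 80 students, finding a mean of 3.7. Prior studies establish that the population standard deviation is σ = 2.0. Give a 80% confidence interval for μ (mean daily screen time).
(3.41, 3.99)

z-interval (σ known):
z* = 1.282 for 80% confidence

Margin of error = z* · σ/√n = 1.282 · 2.0/√80 = 0.29

CI: (3.7 - 0.29, 3.7 + 0.29) = (3.41, 3.99)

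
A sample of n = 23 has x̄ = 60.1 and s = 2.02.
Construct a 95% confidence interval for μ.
(59.23, 60.97)

t-interval (σ unknown):
df = n - 1 = 22
t* = 2.074 for 95% confidence

Margin of error = t* · s/√n = 2.074 · 2.02/√23 = 0.87

CI: (59.23, 60.97)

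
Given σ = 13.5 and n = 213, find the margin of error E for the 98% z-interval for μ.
Margin of error = 2.15

Margin of error = z* · σ/√n
= 2.326 · 13.5/√213
= 2.326 · 13.5/14.5945
= 2.15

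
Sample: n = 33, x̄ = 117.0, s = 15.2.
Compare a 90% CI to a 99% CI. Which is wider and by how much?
99% CI is wider by 5.53

df = 32
90% CI: t* = 1.694, (112.52, 121.48), width = 2 · t* · s/√n = 8.96
99% CI: t* = 2.738, (109.76, 124.24), width = 2 · t* · s/√n = 14.49

The 99% CI is wider by 14.49 - 8.96 = 5.53.
Higher confidence requires a wider interval.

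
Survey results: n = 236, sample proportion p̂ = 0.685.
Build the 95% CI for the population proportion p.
(0.626, 0.744)

Proportion CI:
SE = √(p̂(1-p̂)/n) = √(0.685 · 0.315 / 236) = 0.03024

z* = 1.960
Margin = z* · SE = 1.960 · 0.03024 = 0.0593

CI: 0.685 ± 0.0593 = (0.626, 0.744)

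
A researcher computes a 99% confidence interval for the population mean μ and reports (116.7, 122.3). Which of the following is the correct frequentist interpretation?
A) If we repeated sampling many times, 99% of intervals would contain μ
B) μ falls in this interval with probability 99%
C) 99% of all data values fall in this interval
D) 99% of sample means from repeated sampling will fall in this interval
A

A) Correct — this is the frequentist long-run coverage interpretation.
B) Wrong — μ is fixed; the randomness lives in the interval, not in μ.
C) Wrong — a CI is about the parameter μ, not individual data values.
D) Wrong — coverage applies to intervals containing μ, not to future x̄ values.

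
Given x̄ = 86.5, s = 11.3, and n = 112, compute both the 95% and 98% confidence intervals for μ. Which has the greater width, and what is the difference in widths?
98% CI is wider by 0.81

df = 111
95% CI: t* = 1.982, (84.38, 88.62), width = 2 · t* · s/√n = 4.23
98% CI: t* = 2.360, (83.98, 89.02), width = 2 · t* · s/√n = 5.04

The 98% CI is wider by 5.04 - 4.23 = 0.81.
Higher confidence requires a wider interval.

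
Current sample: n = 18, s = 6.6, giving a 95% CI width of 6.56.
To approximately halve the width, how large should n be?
n ≈ 72

CI width ∝ 1/√n
To reduce width by factor 2, need √n to grow by 2 → need 2² = 4 times as many samples.

Current: n = 18, width = 6.56
New: n = 72, width ≈ 3.10

Width reduced by factor of 6.56/3.10 = 2.12.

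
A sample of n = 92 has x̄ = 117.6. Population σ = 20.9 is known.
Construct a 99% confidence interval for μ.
(111.99, 123.21)

z-interval (σ known):
z* = 2.576 for 99% confidence

Margin of error = z* · σ/√n = 2.576 · 20.9/√92 = 5.61

CI: (117.6 - 5.61, 117.6 + 5.61) = (111.99, 123.21)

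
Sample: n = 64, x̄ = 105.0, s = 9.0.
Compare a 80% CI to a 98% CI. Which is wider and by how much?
98% CI is wider by 2.46

df = 63
80% CI: t* = 1.295, (103.54, 106.46), width = 2 · t* · s/√n = 2.91
98% CI: t* = 2.387, (102.31, 107.69), width = 2 · t* · s/√n = 5.37

The 98% CI is wider by 5.37 - 2.91 = 2.46.
Higher confidence requires a wider interval.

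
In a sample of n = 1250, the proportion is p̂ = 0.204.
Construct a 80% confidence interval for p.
(0.189, 0.219)

Proportion CI:
SE = √(p̂(1-p̂)/n) = √(0.204 · 0.796 / 1250) = 0.01140

z* = 1.282
Margin = z* · SE = 1.282 · 0.01140 = 0.0146

CI: 0.204 ± 0.0146 = (0.189, 0.219)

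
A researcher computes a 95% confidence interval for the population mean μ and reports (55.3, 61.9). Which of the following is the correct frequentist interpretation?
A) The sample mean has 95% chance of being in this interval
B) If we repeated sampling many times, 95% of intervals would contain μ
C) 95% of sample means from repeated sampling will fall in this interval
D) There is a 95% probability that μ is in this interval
B

A) Wrong — x̄ is observed and sits in the interval by construction.
B) Correct — this is the frequentist long-run coverage interpretation.
C) Wrong — coverage applies to intervals containing μ, not to future x̄ values.
D) Wrong — μ is fixed; the randomness lives in the interval, not in μ.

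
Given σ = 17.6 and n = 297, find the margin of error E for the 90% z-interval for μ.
Margin of error = 1.68

Margin of error = z* · σ/√n
= 1.645 · 17.6/√297
= 1.645 · 17.6/17.2337
= 1.68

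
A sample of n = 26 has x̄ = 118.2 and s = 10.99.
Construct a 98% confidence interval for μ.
(112.84, 123.56)

t-interval (σ unknown):
df = n - 1 = 25
t* = 2.485 for 98% confidence

Margin of error = t* · s/√n = 2.485 · 10.99/√26 = 5.36

CI: (112.84, 123.56)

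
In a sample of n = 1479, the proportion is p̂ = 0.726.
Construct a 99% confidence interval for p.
(0.696, 0.756)

Proportion CI:
SE = √(p̂(1-p̂)/n) = √(0.726 · 0.274 / 1479) = 0.01160

z* = 2.576
Margin = z* · SE = 2.576 · 0.01160 = 0.0299

CI: 0.726 ± 0.0299 = (0.696, 0.756)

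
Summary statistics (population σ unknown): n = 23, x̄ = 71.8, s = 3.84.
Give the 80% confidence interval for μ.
(70.74, 72.86)

t-interval (σ unknown):
df = n - 1 = 22
t* = 1.321 for 80% confidence

Margin of error = t* · s/√n = 1.321 · 3.84/√23 = 1.06

CI: (70.74, 72.86)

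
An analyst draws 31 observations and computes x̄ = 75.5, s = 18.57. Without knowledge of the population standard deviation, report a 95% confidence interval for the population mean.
(68.69, 82.31)

t-interval (σ unknown):
df = n - 1 = 30
t* = 2.042 for 95% confidence

Margin of error = t* · s/√n = 2.042 · 18.57/√31 = 6.81

CI: (68.69, 82.31)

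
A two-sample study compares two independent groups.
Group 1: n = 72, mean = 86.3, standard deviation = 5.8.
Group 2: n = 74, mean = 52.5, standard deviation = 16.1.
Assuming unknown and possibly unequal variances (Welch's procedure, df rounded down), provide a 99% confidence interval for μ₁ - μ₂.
(28.56, 39.04)

Difference: x̄₁ - x̄₂ = 33.80
SE = √(s₁²/n₁ + s₂²/n₂) = √(5.8²/72 + 16.1²/74) = 1.9925
df = 92.09 → 92 (Welch–Satterthwaite, rounded down)
t* = 2.630

CI: 33.80 ± 2.630 · 1.9925 = 33.80 ± 5.24 = (28.56, 39.04)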